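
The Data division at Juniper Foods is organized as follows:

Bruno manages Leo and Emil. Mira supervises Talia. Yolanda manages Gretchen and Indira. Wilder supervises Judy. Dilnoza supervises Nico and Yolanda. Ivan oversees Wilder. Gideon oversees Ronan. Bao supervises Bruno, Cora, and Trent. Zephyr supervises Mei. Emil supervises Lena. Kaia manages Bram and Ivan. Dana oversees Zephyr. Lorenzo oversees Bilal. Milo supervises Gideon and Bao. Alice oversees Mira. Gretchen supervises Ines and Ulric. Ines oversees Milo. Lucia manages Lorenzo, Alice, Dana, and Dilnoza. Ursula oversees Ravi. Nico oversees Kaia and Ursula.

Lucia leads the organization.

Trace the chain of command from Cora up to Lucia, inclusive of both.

Cora reports to Bao. Bao reports to Milo. Milo reports to Ines. Ines reports to Gretchen. Gretchen reports to Yolanda. Yolanda reports to Dilnoza. Dilnoza reports to Lucia. Lucia is at the top.

Cora -> Bao -> Milo -> Ines -> Gretchen -> Yolanda -> Dilnoza -> Lucia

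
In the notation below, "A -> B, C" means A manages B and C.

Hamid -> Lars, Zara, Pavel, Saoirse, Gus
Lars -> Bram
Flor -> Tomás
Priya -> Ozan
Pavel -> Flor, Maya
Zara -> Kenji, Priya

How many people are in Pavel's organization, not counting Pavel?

Pavel directly manages Flor, Maya. Under Flor: Tomás (1). Maya has no reports. So Pavel's organization is 2 direct reports plus everyone under them: 2 + 1 = 3.

3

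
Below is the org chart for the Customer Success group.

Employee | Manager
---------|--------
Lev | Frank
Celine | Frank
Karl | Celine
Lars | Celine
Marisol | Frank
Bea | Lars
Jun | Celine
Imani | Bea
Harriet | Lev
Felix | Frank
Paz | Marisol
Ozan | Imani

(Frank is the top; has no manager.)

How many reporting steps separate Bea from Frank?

Chain from Bea up to Frank: Bea → Lars → Celine → Frank. That is 3 steps up, so Bea is 3 levels below Frank.

3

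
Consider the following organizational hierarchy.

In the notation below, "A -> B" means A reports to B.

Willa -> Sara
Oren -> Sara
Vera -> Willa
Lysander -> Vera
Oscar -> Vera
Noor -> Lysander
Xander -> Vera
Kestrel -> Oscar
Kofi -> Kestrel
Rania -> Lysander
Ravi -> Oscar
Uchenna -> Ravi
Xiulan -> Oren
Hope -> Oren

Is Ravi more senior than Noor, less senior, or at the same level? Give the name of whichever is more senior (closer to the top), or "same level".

same level

Both Ravi and Noor are 4 levels below Sara.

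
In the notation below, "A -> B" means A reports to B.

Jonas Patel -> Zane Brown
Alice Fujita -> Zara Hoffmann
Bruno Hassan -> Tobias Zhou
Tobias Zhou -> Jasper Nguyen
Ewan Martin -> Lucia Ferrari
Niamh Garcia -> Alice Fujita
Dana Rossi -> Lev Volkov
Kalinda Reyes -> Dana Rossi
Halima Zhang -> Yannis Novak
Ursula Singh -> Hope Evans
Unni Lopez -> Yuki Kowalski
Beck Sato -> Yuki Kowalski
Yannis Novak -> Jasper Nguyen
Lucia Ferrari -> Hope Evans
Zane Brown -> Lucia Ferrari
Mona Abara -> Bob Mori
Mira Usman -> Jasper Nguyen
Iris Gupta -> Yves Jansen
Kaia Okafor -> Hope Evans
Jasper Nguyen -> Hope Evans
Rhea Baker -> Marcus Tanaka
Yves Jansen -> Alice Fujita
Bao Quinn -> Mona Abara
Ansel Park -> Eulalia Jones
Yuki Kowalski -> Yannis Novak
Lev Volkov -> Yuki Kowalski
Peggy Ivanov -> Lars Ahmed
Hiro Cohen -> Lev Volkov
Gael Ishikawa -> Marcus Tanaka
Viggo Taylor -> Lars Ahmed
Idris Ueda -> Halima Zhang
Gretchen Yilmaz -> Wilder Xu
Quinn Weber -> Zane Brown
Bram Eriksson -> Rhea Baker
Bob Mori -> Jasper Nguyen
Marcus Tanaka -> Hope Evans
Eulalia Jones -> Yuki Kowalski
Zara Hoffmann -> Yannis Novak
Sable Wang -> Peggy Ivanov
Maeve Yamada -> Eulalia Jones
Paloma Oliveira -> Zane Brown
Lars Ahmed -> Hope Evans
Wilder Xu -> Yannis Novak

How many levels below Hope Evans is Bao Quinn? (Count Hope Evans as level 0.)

4

Chain from Bao Quinn up to Hope Evans: Bao Quinn → Mona Abara → Bob Mori → Jasper Nguyen → Hope Evans. That is 4 steps up, so Bao Quinn is 4 levels below Hope Evans.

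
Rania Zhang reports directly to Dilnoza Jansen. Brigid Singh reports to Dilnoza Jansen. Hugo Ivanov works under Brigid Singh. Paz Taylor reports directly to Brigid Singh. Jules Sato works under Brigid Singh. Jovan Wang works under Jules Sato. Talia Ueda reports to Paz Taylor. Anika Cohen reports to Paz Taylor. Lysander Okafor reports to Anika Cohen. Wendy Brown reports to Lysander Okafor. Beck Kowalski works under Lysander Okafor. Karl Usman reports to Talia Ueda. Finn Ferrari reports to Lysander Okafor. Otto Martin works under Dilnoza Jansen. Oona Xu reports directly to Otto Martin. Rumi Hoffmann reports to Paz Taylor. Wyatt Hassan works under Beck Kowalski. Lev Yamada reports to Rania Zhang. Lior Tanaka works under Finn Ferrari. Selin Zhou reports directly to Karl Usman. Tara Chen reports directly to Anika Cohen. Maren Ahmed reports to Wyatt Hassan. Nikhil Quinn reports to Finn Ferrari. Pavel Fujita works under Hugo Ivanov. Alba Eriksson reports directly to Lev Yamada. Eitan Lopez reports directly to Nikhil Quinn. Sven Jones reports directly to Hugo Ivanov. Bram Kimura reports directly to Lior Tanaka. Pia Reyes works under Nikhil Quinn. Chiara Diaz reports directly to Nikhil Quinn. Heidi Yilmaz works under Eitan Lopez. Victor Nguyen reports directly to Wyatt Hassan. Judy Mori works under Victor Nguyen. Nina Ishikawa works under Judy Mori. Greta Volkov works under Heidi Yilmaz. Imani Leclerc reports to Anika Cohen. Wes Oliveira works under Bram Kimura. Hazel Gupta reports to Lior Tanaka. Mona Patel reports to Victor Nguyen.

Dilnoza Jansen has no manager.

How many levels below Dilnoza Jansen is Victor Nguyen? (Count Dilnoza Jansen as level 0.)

7

Chain from Victor Nguyen up to Dilnoza Jansen: Victor Nguyen → Wyatt Hassan → Beck Kowalski → Lysander Okafor → Anika Cohen → Paz Taylor → Brigid Singh → Dilnoza Jansen. That is 7 steps up, so Victor Nguyen is 7 levels below Dilnoza Jansen.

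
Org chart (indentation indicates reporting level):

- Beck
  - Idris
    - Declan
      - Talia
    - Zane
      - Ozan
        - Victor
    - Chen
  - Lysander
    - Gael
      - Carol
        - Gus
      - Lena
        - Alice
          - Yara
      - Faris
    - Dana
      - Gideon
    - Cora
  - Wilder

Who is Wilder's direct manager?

Beck

Wilder reports directly to Beck.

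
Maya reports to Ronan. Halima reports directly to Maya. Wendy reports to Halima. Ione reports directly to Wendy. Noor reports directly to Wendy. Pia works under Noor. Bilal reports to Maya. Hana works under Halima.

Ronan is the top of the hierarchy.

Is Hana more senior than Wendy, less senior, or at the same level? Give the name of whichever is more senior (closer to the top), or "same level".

Both Hana and Wendy are 3 levels below Ronan.

same level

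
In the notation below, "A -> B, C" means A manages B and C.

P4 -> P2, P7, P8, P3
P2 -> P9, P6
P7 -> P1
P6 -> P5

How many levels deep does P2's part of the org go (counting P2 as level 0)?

2

The longest chain under P2 runs P2 → P6 → P5, which is 2 levels below P2.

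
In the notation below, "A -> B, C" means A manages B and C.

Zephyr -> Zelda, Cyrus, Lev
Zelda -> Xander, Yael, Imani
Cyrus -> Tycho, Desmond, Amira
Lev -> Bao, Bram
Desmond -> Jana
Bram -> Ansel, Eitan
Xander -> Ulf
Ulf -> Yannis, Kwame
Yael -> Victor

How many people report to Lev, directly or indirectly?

4

Lev directly manages Bao, Bram. Bao has no reports. Under Bram: Eitan, Ansel (2). So Lev's organization is 2 direct reports plus everyone under them: 1 + 3 = 4.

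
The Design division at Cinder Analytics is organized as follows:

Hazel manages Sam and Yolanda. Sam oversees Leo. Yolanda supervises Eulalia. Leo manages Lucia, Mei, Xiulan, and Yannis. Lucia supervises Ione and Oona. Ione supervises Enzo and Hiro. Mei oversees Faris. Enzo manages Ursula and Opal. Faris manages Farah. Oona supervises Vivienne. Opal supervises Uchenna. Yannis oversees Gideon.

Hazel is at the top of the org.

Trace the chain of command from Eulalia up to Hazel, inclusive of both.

Eulalia -> Yolanda -> Hazel

Eulalia reports to Yolanda. Yolanda reports to Hazel. Hazel is at the top.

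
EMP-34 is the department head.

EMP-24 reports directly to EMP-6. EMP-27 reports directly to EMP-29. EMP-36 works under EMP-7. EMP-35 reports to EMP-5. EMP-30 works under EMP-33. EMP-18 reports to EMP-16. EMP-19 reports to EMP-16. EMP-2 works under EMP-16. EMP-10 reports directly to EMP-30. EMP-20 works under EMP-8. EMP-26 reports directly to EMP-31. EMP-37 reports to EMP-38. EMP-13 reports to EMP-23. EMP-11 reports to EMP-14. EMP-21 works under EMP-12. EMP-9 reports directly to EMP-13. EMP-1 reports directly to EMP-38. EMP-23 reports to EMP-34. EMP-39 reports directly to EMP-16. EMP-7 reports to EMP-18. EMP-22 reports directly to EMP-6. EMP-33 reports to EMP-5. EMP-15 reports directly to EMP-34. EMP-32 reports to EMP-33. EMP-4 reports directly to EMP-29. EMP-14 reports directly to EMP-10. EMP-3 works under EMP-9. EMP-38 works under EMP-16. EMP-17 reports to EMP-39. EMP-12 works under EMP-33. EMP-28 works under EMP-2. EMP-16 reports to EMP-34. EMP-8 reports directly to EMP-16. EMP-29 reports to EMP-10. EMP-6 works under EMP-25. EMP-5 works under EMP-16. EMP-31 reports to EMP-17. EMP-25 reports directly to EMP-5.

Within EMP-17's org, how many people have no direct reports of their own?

1

The only person in EMP-17's organization with no one reporting to them is EMP-26. That is 1.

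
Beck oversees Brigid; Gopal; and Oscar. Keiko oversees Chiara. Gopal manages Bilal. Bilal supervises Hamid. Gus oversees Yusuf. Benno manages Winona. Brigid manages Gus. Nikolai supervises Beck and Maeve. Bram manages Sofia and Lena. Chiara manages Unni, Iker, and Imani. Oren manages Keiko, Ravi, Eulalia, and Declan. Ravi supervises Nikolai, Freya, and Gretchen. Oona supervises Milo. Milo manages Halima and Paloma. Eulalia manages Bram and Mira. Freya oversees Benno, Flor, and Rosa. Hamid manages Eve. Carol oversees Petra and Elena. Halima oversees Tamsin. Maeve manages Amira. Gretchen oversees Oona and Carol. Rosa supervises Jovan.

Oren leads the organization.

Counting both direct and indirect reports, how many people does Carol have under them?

Carol directly manages Petra, Elena. Petra has no reports. Elena has no reports. So Carol's organization is 2 direct reports plus everyone under them: 1 + 1 = 2.

2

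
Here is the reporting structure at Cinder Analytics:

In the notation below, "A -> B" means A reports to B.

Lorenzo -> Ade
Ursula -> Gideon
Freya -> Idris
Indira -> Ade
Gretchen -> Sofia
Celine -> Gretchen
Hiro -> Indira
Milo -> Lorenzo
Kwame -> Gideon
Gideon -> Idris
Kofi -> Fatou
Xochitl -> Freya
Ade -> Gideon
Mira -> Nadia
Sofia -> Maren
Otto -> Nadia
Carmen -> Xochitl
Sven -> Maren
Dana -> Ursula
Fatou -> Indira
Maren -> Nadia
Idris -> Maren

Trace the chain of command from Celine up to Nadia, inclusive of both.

Celine -> Gretchen -> Sofia -> Maren -> Nadia

Celine reports to Gretchen. Gretchen reports to Sofia. Sofia reports to Maren. Maren reports to Nadia. Nadia is at the top.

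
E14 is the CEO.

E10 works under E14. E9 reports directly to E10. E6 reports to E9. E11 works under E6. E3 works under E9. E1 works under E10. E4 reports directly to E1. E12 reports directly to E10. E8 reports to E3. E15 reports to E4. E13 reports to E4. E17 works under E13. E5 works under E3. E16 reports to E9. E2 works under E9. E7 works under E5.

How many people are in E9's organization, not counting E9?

E9 directly manages E6, E3, E16, E2. Under E6: E11 (1). Under E3: E5, E7, E8 (3). E16 has no reports. E2 has no reports. So E9's organization is 4 direct reports plus everyone under them: 2 + 4 + 1 + 1 = 8.

8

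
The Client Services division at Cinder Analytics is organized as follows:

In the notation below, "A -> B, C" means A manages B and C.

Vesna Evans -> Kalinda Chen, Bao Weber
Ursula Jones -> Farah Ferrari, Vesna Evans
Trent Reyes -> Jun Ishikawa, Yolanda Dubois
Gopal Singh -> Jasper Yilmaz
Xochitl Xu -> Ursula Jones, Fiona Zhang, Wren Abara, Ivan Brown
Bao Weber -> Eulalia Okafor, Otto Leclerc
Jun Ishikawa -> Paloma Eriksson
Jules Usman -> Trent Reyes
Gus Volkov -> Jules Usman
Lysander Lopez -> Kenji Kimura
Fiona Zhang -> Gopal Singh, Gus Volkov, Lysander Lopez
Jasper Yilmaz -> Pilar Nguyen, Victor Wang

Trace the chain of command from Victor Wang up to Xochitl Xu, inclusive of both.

Victor Wang reports to Jasper Yilmaz. Jasper Yilmaz reports to Gopal Singh. Gopal Singh reports to Fiona Zhang. Fiona Zhang reports to Xochitl Xu. Xochitl Xu is at the top.

Victor Wang -> Jasper Yilmaz -> Gopal Singh -> Fiona Zhang -> Xochitl Xu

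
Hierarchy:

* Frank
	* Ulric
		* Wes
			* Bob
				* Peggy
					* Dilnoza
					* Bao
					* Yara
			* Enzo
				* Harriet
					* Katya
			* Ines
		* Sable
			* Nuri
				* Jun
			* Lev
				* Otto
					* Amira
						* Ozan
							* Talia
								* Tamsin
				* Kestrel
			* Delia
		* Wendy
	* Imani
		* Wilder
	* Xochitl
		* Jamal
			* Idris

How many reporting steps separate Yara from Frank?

Chain from Yara up to Frank: Yara → Peggy → Bob → Wes → Ulric → Frank. That is 5 steps up, so Yara is 5 levels below Frank.

5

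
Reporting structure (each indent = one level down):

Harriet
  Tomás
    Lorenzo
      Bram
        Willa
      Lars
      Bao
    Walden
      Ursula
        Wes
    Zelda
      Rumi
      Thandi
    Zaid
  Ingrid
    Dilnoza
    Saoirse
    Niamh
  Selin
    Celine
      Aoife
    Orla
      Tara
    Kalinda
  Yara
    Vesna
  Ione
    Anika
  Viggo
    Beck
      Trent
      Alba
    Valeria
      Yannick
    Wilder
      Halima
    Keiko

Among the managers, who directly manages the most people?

Direct-report counts: Harriet has 6; Viggo has 4; Wilder has 1; Valeria has 1; Beck has 2; Ione has 1; Yara has 1; Selin has 3; Orla has 1; Celine has 1; Ingrid has 3; Tomás has 4; Zelda has 2; Walden has 1; Ursula has 1; Lorenzo has 3; Bram has 1. The largest is 6, held by Harriet.

Harriet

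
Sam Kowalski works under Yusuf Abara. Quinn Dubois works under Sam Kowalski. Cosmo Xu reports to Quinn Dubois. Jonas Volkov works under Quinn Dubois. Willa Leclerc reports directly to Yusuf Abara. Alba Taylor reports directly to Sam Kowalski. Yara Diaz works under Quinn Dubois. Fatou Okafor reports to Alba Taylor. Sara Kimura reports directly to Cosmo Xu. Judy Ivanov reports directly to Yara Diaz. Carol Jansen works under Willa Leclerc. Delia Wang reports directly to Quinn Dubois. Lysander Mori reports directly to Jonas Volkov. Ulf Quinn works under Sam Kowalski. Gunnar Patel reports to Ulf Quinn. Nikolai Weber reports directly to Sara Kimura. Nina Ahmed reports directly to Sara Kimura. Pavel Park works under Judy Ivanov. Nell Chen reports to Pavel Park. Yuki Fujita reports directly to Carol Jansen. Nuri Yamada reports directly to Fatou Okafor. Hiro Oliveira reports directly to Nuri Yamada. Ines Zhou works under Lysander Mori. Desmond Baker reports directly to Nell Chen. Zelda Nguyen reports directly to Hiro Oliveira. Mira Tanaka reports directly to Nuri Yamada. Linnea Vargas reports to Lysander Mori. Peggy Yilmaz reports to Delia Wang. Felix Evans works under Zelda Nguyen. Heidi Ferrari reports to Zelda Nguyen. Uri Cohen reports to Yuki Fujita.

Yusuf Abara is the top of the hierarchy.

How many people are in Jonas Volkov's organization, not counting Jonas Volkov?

Jonas Volkov directly manages Lysander Mori. Under Lysander Mori: Linnea Vargas, Ines Zhou (2). That's 3 in total.

3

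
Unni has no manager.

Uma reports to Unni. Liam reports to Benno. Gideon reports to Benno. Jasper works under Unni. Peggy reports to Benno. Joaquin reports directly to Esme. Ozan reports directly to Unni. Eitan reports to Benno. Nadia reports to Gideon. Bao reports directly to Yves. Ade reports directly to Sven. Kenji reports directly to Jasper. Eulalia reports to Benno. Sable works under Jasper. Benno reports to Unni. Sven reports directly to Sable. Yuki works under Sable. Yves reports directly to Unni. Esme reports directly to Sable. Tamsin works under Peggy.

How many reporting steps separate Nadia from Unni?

3

Chain from Nadia up to Unni: Nadia → Gideon → Benno → Unni. That is 3 steps up, so Nadia is 3 levels below Unni.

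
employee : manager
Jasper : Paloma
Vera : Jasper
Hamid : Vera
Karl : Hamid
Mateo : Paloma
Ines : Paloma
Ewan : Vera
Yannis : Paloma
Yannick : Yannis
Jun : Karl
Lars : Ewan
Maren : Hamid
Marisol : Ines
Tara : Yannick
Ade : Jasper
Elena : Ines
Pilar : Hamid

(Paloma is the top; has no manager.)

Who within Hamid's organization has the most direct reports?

Direct-report counts within Hamid's organization: Hamid has 3; Karl has 1. The largest is 3, held by Hamid.

Hamid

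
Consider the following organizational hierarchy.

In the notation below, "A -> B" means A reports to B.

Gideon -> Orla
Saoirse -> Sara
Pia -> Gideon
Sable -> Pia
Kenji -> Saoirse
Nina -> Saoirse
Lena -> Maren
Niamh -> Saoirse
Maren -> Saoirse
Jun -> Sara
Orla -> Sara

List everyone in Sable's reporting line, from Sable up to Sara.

Sable reports to Pia. Pia reports to Gideon. Gideon reports to Orla. Orla reports to Sara. Sara is at the top.

Sable -> Pia -> Gideon -> Orla -> Sara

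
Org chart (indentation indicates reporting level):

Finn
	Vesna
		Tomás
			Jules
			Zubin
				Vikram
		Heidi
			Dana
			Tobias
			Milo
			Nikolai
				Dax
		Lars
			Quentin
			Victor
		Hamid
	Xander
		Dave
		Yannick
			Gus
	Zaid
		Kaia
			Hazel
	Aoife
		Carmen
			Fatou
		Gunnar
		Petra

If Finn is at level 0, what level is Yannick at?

2

Chain from Yannick up to Finn: Yannick → Xander → Finn. That is 2 steps up, so Yannick is 2 levels below Finn.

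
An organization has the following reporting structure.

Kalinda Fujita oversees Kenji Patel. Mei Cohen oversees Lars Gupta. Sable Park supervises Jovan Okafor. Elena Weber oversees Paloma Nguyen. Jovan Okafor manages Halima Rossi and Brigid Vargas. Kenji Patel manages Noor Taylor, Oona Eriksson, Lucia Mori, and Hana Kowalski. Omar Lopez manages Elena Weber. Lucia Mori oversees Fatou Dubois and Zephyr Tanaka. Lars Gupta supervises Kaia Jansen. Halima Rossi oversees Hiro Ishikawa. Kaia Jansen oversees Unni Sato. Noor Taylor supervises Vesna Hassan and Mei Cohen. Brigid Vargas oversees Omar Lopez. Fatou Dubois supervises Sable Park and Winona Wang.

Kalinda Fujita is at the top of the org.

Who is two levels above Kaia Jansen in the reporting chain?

Mei Cohen

Kaia Jansen reports to Lars Gupta, and Lars Gupta reports to Mei Cohen. So Kaia Jansen's skip-level manager is Mei Cohen.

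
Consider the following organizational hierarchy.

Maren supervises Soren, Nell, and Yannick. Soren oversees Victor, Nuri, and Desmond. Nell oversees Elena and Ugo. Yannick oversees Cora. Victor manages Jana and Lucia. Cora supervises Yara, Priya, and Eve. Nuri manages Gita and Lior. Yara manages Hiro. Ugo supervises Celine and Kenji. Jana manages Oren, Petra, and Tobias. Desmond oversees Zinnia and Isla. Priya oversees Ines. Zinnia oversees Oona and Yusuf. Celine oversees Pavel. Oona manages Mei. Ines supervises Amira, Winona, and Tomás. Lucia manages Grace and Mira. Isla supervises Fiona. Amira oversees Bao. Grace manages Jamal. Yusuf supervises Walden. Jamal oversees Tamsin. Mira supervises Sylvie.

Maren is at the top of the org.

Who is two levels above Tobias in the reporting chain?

Victor

Tobias reports to Jana, and Jana reports to Victor. So Tobias's skip-level manager is Victor.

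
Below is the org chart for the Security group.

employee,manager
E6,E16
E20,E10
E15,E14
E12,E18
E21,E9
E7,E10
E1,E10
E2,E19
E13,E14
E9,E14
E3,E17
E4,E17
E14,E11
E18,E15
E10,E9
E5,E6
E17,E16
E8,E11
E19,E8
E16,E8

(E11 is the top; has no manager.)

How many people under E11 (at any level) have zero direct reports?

The people in E11's organization with no one reporting to them are E2, E3, E4, E5, E13, E12, E21, E7, E20, E1. That is 10.

10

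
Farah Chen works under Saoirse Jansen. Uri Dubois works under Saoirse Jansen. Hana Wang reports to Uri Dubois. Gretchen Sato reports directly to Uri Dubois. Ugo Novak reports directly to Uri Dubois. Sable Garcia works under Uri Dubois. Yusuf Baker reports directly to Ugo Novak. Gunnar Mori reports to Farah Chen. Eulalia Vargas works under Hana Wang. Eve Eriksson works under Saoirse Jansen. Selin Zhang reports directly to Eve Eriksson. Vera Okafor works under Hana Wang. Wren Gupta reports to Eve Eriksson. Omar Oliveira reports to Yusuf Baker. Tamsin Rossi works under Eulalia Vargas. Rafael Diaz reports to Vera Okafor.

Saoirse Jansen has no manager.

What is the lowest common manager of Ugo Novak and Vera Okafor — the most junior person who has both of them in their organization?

Ugo Novak's chain of managers is Uri Dubois, Saoirse Jansen. Vera Okafor's chain of managers is Hana Wang, Uri Dubois, Saoirse Jansen. The first manager that appears in both chains is Uri Dubois.

Uri Dubois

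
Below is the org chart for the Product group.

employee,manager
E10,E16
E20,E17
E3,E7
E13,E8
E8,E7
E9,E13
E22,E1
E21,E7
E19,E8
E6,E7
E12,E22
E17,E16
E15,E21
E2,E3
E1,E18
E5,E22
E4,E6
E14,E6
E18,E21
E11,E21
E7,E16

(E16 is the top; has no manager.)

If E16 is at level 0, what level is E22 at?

5

Chain from E22 up to E16: E22 → E1 → E18 → E21 → E7 → E16. That is 5 steps up, so E22 is 5 levels below E16.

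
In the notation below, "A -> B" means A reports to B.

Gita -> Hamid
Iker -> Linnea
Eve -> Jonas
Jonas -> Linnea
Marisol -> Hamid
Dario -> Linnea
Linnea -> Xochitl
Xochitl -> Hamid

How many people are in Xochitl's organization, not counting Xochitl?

Xochitl directly manages Linnea. Under Linnea: Iker, Jonas, Eve, Dario (4). That's 5 in total.

5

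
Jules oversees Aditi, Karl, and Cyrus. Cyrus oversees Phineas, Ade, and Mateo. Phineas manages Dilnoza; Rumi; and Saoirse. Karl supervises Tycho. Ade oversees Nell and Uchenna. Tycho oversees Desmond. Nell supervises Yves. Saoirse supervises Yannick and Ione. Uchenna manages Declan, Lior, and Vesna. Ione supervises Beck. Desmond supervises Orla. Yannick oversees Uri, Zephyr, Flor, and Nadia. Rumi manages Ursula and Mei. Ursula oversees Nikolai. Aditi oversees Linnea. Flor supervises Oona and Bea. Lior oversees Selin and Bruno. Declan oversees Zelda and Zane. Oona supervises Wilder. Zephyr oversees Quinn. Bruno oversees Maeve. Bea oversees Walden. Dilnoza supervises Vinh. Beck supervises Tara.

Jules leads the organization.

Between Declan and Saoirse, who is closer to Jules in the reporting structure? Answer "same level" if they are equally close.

Declan is 4 levels below Jules; Saoirse is 3. Saoirse is higher.

Saoirse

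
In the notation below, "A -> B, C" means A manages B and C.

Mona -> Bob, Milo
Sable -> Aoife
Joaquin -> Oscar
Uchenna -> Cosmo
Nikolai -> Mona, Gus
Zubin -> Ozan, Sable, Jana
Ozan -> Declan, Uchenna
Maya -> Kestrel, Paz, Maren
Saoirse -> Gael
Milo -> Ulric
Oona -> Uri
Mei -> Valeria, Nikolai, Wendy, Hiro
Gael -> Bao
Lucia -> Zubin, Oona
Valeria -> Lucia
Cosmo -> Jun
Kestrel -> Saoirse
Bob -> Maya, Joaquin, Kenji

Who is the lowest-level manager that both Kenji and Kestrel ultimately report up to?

Kenji's chain of managers is Bob, Mona, Nikolai, Mei. Kestrel's chain of managers is Maya, Bob, Mona, Nikolai, Mei. The first manager that appears in both chains is Bob.

Bob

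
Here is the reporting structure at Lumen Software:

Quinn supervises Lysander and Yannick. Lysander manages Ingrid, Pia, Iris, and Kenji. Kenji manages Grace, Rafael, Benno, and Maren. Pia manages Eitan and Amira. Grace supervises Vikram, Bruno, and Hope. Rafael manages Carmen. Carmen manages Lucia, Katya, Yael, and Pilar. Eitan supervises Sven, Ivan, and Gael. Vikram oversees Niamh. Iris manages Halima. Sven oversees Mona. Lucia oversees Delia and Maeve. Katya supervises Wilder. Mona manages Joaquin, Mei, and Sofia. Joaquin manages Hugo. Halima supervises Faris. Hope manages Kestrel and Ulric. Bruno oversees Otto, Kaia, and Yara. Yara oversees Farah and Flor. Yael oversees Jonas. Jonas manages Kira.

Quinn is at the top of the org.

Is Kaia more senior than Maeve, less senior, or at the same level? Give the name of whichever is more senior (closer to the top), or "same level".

Kaia is 5 levels below Quinn; Maeve is 6. Kaia is higher.

Kaia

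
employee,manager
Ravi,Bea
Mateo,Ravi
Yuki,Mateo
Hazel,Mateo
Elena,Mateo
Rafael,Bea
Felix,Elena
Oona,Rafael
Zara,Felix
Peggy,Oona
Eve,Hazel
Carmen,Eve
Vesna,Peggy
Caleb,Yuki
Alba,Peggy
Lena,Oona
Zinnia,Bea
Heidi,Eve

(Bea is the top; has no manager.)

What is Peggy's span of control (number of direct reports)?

2

Peggy directly manages Vesna, Alba. That is 2 direct reports.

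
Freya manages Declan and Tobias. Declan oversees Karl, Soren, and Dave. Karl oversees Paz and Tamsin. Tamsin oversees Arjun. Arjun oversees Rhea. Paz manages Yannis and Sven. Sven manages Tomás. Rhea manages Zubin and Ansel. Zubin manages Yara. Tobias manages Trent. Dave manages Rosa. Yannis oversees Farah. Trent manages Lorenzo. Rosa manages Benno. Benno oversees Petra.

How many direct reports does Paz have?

Paz directly manages Sven, Yannis. That is 2 direct reports.

2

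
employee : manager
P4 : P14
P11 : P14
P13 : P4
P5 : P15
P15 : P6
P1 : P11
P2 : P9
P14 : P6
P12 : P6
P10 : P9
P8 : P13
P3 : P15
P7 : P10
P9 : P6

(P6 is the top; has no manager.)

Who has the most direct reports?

P6

Direct-report counts: P6 has 4; P15 has 2; P9 has 2; P10 has 1; P14 has 2; P4 has 1; P13 has 1; P11 has 1. The largest is 4, held by P6.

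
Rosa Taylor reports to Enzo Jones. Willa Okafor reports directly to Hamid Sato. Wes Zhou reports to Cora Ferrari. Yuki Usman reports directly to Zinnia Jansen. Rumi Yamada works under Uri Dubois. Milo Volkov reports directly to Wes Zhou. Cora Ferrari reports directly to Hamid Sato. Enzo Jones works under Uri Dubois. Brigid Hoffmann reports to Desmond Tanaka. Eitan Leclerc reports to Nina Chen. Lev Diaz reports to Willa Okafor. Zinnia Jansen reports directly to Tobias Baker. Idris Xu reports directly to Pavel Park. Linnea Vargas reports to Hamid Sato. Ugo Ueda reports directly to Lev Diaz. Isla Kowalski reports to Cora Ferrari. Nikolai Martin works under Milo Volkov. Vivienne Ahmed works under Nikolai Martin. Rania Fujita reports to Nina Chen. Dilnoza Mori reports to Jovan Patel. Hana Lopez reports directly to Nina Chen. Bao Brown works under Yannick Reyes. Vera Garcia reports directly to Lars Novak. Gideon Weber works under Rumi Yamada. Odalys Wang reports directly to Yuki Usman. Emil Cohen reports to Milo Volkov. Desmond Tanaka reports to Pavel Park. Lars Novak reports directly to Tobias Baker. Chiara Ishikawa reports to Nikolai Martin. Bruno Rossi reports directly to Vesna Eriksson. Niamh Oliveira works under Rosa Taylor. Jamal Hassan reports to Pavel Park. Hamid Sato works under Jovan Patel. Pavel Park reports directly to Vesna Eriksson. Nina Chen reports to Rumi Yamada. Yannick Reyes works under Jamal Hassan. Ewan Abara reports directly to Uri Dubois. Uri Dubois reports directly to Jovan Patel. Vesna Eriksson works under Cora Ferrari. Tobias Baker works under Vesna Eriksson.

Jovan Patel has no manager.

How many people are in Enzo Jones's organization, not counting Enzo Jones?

Enzo Jones directly manages Rosa Taylor. Under Rosa Taylor: Niamh Oliveira (1). That's 2 in total.

2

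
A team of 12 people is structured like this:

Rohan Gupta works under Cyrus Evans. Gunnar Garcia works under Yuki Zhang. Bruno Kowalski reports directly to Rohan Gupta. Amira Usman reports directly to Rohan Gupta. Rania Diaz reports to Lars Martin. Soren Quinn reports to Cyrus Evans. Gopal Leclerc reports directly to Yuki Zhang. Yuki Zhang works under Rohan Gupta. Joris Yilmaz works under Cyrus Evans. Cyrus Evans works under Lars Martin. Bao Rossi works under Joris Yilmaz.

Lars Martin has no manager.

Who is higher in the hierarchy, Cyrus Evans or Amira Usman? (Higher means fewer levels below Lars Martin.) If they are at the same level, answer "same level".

Cyrus Evans is 1 level below Lars Martin; Amira Usman is 3. Cyrus Evans is higher.

Cyrus Evans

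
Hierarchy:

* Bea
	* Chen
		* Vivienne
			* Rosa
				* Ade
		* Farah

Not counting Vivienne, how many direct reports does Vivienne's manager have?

1

Vivienne reports to Chen. Chen's other direct reports are Farah — 1 peer.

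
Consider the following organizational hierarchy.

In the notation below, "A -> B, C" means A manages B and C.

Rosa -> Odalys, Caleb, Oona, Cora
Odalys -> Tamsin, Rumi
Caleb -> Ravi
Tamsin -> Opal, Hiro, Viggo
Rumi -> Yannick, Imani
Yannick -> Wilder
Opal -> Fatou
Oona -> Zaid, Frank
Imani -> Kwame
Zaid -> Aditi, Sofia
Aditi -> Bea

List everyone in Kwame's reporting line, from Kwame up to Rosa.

Kwame reports to Imani. Imani reports to Rumi. Rumi reports to Odalys. Odalys reports to Rosa. Rosa is at the top.

Kwame -> Imani -> Rumi -> Odalys -> Rosa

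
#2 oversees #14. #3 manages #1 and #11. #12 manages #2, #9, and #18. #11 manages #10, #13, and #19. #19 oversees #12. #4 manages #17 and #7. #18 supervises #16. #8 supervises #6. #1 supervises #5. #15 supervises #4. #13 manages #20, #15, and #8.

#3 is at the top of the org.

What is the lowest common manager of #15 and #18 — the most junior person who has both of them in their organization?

#11

#15's chain of managers is #13, #11, #3. #18's chain of managers is #12, #19, #11, #3. The first manager that appears in both chains is #11.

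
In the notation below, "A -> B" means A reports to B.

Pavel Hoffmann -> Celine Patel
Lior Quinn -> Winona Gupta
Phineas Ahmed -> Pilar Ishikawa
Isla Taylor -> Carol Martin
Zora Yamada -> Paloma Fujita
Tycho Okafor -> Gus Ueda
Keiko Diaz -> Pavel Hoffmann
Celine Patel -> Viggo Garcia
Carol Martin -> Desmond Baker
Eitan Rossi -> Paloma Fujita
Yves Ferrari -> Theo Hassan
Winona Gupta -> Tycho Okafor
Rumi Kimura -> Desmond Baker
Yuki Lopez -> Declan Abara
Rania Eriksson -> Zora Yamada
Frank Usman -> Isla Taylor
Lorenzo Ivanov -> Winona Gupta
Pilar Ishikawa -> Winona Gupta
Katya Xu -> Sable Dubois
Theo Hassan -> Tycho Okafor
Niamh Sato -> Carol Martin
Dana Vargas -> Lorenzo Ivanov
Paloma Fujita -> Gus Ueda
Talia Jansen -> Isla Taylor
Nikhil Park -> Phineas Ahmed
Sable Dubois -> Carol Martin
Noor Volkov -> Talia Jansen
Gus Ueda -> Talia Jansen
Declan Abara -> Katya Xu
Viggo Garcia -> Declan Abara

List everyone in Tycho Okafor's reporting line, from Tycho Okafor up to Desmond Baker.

Tycho Okafor reports to Gus Ueda. Gus Ueda reports to Talia Jansen. Talia Jansen reports to Isla Taylor. Isla Taylor reports to Carol Martin. Carol Martin reports to Desmond Baker. Desmond Baker is at the top.

Tycho Okafor -> Gus Ueda -> Talia Jansen -> Isla Taylor -> Carol Martin -> Desmond Baker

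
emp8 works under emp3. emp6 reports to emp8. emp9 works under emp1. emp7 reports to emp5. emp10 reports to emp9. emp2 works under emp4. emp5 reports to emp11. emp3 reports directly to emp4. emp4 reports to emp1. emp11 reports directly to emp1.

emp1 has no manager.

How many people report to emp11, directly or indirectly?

emp11 directly manages emp5. Under emp5: emp7 (1). That's 2 in total.

2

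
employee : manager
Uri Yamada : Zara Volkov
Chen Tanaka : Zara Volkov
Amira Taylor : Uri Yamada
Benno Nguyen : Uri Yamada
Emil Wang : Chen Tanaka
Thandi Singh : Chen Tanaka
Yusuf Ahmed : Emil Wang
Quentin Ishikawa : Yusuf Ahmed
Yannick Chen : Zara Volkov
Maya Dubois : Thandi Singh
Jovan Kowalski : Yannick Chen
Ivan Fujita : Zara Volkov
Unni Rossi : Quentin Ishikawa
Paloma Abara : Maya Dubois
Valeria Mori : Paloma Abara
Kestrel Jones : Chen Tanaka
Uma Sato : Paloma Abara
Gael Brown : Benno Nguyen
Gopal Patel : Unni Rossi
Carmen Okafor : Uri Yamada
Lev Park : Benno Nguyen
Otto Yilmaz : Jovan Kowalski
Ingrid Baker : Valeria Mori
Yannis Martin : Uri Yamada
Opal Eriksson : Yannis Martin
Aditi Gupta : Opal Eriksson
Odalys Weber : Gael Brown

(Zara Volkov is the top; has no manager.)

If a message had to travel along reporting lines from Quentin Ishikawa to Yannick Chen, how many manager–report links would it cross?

5

Quentin Ishikawa is 4 levels below Zara Volkov, and Yannick Chen is 1 level below Zara Volkov (their lowest common manager). The shortest path runs up from Quentin Ishikawa to Zara Volkov and back down to Yannick Chen: 4 + 1 = 5 links.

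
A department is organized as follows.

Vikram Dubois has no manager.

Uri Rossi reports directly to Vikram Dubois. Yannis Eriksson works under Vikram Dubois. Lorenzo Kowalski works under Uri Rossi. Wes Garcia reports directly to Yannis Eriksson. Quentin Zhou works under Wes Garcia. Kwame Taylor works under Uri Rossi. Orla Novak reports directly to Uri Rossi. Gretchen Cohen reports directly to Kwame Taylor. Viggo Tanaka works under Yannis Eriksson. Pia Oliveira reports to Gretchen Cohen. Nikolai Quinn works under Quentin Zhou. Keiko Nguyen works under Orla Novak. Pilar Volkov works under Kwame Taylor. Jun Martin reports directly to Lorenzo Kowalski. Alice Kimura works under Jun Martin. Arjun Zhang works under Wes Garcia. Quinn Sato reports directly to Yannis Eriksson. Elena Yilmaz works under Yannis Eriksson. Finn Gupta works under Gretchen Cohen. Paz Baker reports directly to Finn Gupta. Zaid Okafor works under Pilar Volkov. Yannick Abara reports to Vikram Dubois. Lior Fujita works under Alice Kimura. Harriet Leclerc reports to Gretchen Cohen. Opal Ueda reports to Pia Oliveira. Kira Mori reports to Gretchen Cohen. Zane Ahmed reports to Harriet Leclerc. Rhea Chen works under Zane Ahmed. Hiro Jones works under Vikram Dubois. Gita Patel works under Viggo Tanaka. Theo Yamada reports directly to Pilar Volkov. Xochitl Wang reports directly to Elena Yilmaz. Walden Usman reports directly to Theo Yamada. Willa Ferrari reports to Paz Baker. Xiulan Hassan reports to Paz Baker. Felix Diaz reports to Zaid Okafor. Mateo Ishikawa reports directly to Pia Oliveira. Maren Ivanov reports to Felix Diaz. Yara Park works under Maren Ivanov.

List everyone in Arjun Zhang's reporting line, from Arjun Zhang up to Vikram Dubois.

Arjun Zhang -> Wes Garcia -> Yannis Eriksson -> Vikram Dubois

Arjun Zhang reports to Wes Garcia. Wes Garcia reports to Yannis Eriksson. Yannis Eriksson reports to Vikram Dubois. Vikram Dubois is at the top.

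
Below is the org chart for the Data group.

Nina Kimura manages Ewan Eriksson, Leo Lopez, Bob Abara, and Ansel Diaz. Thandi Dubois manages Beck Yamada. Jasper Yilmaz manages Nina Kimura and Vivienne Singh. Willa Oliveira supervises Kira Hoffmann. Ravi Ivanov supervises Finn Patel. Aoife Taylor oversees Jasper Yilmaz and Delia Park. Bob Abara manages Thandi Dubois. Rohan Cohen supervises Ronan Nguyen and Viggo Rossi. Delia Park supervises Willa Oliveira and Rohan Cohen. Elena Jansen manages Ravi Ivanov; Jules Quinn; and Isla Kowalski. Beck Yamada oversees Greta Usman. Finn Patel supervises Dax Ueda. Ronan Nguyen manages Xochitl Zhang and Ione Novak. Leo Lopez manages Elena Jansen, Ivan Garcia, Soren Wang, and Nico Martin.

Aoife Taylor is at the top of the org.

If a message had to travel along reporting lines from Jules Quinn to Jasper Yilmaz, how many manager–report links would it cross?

Jules Quinn is in Jasper Yilmaz's organization: the chain from Jules Quinn up to Jasper Yilmaz is Jules Quinn → Elena Jansen → Leo Lopez → Nina Kimura → Jasper Yilmaz, which is 4 links.

4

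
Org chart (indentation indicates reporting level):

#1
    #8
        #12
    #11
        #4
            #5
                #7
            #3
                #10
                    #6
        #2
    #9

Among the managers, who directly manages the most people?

#1

Direct-report counts: #1 has 3; #11 has 2; #4 has 2; #3 has 1; #10 has 1; #5 has 1; #8 has 1. The largest is 3, held by #1.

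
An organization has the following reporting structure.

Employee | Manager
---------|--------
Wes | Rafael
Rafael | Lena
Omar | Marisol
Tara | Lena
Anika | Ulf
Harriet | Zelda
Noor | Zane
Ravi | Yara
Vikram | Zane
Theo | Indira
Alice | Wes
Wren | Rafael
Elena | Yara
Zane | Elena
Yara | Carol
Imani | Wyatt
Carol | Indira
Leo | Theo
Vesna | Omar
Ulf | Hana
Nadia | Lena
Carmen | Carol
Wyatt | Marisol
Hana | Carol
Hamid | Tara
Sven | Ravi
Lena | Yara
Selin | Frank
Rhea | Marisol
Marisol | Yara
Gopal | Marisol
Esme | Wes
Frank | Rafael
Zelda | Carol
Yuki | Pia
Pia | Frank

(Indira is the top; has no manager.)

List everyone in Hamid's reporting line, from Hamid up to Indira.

Hamid -> Tara -> Lena -> Yara -> Carol -> Indira

Hamid reports to Tara. Tara reports to Lena. Lena reports to Yara. Yara reports to Carol. Carol reports to Indira. Indira is at the top.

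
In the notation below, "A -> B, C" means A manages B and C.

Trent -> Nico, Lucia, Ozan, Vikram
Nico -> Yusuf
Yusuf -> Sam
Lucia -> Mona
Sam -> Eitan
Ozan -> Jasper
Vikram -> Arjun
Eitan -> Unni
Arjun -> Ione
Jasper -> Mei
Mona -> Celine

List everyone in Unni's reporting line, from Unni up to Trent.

Unni -> Eitan -> Sam -> Yusuf -> Nico -> Trent

Unni reports to Eitan. Eitan reports to Sam. Sam reports to Yusuf. Yusuf reports to Nico. Nico reports to Trent. Trent is at the top.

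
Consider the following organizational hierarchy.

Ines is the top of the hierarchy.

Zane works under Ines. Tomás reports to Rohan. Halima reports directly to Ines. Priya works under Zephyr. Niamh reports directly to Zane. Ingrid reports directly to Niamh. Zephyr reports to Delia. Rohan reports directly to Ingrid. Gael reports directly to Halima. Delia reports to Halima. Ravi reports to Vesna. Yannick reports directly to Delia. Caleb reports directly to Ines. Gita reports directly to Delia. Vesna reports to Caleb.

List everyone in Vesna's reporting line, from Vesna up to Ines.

Vesna -> Caleb -> Ines

Vesna reports to Caleb. Caleb reports to Ines. Ines is at the top.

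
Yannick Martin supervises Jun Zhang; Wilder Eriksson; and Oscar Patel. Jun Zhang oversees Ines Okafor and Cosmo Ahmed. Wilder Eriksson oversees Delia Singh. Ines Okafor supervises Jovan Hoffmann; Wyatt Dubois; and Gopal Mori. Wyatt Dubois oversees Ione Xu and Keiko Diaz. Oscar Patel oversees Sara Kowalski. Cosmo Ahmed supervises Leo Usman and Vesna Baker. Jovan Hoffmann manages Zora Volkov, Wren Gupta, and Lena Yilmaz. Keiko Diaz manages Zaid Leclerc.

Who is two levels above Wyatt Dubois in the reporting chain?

Jun Zhang

Wyatt Dubois reports to Ines Okafor, and Ines Okafor reports to Jun Zhang. So Wyatt Dubois's skip-level manager is Jun Zhang.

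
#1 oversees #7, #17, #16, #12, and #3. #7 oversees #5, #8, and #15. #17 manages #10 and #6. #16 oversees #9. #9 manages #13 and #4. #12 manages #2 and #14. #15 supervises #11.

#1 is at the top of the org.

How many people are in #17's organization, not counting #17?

#17 directly manages #10, #6. #10 has no reports. #6 has no reports. So #17's organization is 2 direct reports plus everyone under them: 1 + 1 = 2.

2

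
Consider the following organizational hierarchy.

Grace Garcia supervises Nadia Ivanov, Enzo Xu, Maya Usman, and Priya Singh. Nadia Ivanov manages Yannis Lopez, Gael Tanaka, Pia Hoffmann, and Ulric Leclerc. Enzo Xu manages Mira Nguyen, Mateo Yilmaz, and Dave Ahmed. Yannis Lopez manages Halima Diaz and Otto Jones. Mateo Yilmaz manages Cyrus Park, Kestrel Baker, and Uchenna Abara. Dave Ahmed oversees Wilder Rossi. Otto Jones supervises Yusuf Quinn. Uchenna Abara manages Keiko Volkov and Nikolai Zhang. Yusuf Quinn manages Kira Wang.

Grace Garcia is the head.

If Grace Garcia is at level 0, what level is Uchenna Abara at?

Chain from Uchenna Abara up to Grace Garcia: Uchenna Abara → Mateo Yilmaz → Enzo Xu → Grace Garcia. That is 3 steps up, so Uchenna Abara is 3 levels below Grace Garcia.

3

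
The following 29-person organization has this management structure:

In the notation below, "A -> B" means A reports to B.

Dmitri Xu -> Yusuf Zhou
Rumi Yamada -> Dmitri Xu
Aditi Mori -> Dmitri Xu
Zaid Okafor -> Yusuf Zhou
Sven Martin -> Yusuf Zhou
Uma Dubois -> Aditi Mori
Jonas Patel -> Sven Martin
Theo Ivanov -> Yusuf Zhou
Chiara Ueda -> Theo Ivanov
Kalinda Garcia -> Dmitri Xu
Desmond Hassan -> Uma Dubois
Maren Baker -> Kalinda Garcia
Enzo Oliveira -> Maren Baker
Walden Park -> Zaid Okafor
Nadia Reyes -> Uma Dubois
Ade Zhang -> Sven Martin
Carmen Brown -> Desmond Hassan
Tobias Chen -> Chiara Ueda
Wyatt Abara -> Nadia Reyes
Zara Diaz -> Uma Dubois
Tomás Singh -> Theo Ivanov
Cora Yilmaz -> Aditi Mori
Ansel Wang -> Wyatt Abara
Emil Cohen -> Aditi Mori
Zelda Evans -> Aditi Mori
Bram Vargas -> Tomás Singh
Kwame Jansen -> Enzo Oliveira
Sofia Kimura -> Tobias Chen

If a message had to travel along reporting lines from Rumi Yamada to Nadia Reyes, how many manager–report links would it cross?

Rumi Yamada is 1 level below Dmitri Xu, and Nadia Reyes is 3 levels below Dmitri Xu (their lowest common manager). The shortest path runs up from Rumi Yamada to Dmitri Xu and back down to Nadia Reyes: 1 + 3 = 4 links.

4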